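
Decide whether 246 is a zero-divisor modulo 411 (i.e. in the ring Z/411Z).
YES

gcd(246, 411) = 3 > 1, so 246 is not a unit in Z/411Z. In Z/nZ every nonzero non-unit is a zero-divisor: explicitly, take b = 411/gcd = 137 ≠ 0 (mod 411); then 246·137 = 33702 = 82·411, i.e. 246·137 ≡ 0 (mod 411). So 246 is a zero-divisor.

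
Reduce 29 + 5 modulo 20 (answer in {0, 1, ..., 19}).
Reduce the summands first: 29 ≡ 9 (mod 20), so 29 + 5 ≡ 9 + 5 (mod 20). 9 + 5 = 14; 14 = 0·20 + 14, so (29 + 5) mod 20 = 14.

Final answer: 14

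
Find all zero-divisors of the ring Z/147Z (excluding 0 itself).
nonzero zero-divisors of Z/147Z = {3, 6, 7, 9, 12, 14, 15, 18, 21, 24, 27, 28, 30, 33, 35, 36, 39, 42, 45, 48, 49, 51, 54, 56, 57, 60, 63, 66, 69, 70, 72, 75, 77, 78, 81, 84, 87, 90, 91, 93, 96, 98, 99, 102, 105, 108, 111, 112, 114, 117, 119, 120, 123, 126, 129, 132, 133, 135, 138, 140, 141, 144}

An element a ∈ Z/147Z (with a ≠ 0) is a zero-divisor iff gcd(a, 147) > 1 (because a is a unit precisely when gcd(a, n) = 1, and in Z/nZ every nonzero, non-unit element is a zero-divisor). Scan a = 1, ..., 146 and keep those with gcd(a, 147) > 1:
  gcd(3, 147) = 3, gcd(6, 147) = 3, gcd(7, 147) = 7, gcd(9, 147) = 3, gcd(12, 147) = 3, gcd(14, 147) = 7, gcd(15, 147) = 3, gcd(18, 147) = 3, gcd(21, 147) = 21, gcd(24, 147) = 3, gcd(27, 147) = 3, gcd(28, 147) = 7, gcd(30, 147) = 3, gcd(33, 147) = 3, gcd(35, 147) = 7, gcd(36, 147) = 3, gcd(39, 147) = 3, gcd(42, 147) = 21, gcd(45, 147) = 3, gcd(48, 147) = 3, gcd(49, 147) = 49, gcd(51, 147) = 3, gcd(54, 147) = 3, gcd(56, 147) = 7, gcd(57, 147) = 3, gcd(60, 147) = 3, gcd(63, 147) = 21, gcd(66, 147) = 3, gcd(69, 147) = 3, gcd(70, 147) = 7, gcd(72, 147) = 3, gcd(75, 147) = 3, gcd(77, 147) = 7, gcd(78, 147) = 3, gcd(81, 147) = 3, gcd(84, 147) = 21, gcd(87, 147) = 3, gcd(90, 147) = 3, gcd(91, 147) = 7, gcd(93, 147) = 3, gcd(96, 147) = 3, gcd(98, 147) = 49, gcd(99, 147) = 3, gcd(102, 147) = 3, gcd(105, 147) = 21, gcd(108, 147) = 3, gcd(111, 147) = 3, gcd(112, 147) = 7, gcd(114, 147) = 3, gcd(117, 147) = 3, gcd(119, 147) = 7, gcd(120, 147) = 3, gcd(123, 147) = 3, gcd(126, 147) = 21, gcd(129, 147) = 3, gcd(132, 147) = 3, gcd(133, 147) = 7, gcd(135, 147) = 3, gcd(138, 147) = 3, gcd(140, 147) = 7, gcd(141, 147) = 3, gcd(144, 147) = 3.
All other a ∈ {1, ..., 146} have gcd(a, 147) = 1 and are units. So the nonzero zero-divisors are exactly the 62 values of a appearing in this scan.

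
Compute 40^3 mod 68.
12

Use repeated squaring. Binary(3) = 11. Walk through the bits of the exponent 3 left-to-right: at each bit after the leading one, square the running value, then multiply by 40 if the bit is 1 (always reducing mod 68):
  bit 1 = 1 (leading): start with 40.
  bit 2 = 1: square 40^2 = 1600 ≡ 36; bit is 1, so multiply 36·40 = 1440 ≡ 12 (mod 68).
Final value: 40^3 ≡ 12 (mod 68).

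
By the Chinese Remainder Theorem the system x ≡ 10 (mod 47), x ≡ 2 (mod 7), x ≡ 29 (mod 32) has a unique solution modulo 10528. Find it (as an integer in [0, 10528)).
x ≡ 10397 (mod 10528); the representative in [0, 10528) is 10397

The moduli 47, 7, 32 are pairwise coprime, so by the CRT there is a unique solution mod 47·7·32 = 10528.
Solve by successive substitution. Start with x ≡ 10 (mod 47).
  Combine with x ≡ 2 (mod 7): write x = 10 + 47·t and require 10 + 47·t ≡ 2 (mod 7), i.e. 47·t ≡ 2 − 10 ≡ 6 (mod 7). Since 47^(−1) ≡ 3 (mod 7) (47 ≡ 5 (mod 7)), t ≡ 3·6 ≡ 4 (mod 7). So x ≡ 10 + 47·4 = 198 (mod 329).
  Combine with x ≡ 29 (mod 32): write x = 198 + 329·t and require 198 + 329·t ≡ 29 (mod 32), i.e. 329·t ≡ 29 − 198 ≡ 23 (mod 32). Since 329^(−1) ≡ 25 (mod 32) (329 ≡ 9 (mod 32)), t ≡ 25·23 ≡ 31 (mod 32). So x ≡ 198 + 329·31 = 10397 (mod 10528).
Unique solution in [0, 10528): x = 10397.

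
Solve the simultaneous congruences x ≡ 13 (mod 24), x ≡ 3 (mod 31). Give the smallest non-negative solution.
x ≡ 685 (mod 744); the representative in [0, 744) is 685

The moduli 24, 31 are pairwise coprime, so by the CRT there is a unique solution mod 24·31 = 744.
Solve by successive substitution. Start with x ≡ 13 (mod 24).
  Combine with x ≡ 3 (mod 31): write x = 13 + 24·t and require 13 + 24·t ≡ 3 (mod 31), i.e. 24·t ≡ 3 − 13 ≡ 21 (mod 31). Since 24^(−1) ≡ 22 (mod 31), t ≡ 22·21 ≡ 28 (mod 31). So x ≡ 13 + 24·28 = 685 (mod 744).
Unique solution in [0, 744): x = 685.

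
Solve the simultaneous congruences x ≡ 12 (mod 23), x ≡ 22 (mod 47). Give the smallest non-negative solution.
The moduli 23, 47 are pairwise coprime, so by the CRT there is a unique solution mod 23·47 = 1081.
Solve by successive substitution. Start with x ≡ 12 (mod 23).
  Combine with x ≡ 22 (mod 47): write x = 12 + 23·t and require 12 + 23·t ≡ 22 (mod 47), i.e. 23·t ≡ 22 − 12 ≡ 10 (mod 47). Since 23^(−1) ≡ 45 (mod 47), t ≡ 45·10 ≡ 27 (mod 47). So x ≡ 12 + 23·27 = 633 (mod 1081).
Unique solution in [0, 1081): x = 633.

Final answer: x ≡ 633 (mod 1081); the representative in [0, 1081) is 633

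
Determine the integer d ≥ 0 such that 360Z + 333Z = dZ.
(360, 333) = (9); d = 9

In the PID Z, (a, b) is generated by gcd(a, b). Compute gcd(360, 333) with the extended Euclidean algorithm, tracking rows (r, s, t) with s·360 + t·333 = r:
  row A: (360, 1, 0)   [1·360 + 0·333 = 360]
  row B: (333, 0, 1)   [0·360 + 1·333 = 333]
  360 = 1·333 + 27   → row C = row A − 1·row B = (27, 1, −1)   [check: 1·360 − 1·333 = 27]
  333 = 12·27 + 9   → row D = row B − 12·row C = (9, −12, 13)   [check: −12·360 + 13·333 = 9]
  27 = 3·9 + 0   → remainder 0, stop. gcd = 9 (last nonzero row D).
So gcd(360, 333) = 9, with Bézout identity −12·360 + 13·333 = 9. Containment (⊇): the Bézout identity exhibits 9 as an element of (360, 333), giving (9) ⊆ (360, 333). Containment (⊆): since 9 | 360 and 9 | 333 (360 = 9·40, 333 = 9·37), every Z-linear combination of 360 and 333 is divisible by 9, so (360, 333) ⊆ (9). Therefore (360, 333) = (9), d = 9.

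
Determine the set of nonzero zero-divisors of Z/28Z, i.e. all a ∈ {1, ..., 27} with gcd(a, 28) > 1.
nonzero zero-divisors of Z/28Z = {2, 4, 6, 7, 8, 10, 12, 14, 16, 18, 20, 21, 22, 24, 26}

An element a ∈ Z/28Z (with a ≠ 0) is a zero-divisor iff gcd(a, 28) > 1 (because a is a unit precisely when gcd(a, n) = 1, and in Z/nZ every nonzero, non-unit element is a zero-divisor). Scan a = 1, ..., 27 and keep those with gcd(a, 28) > 1:
  gcd(2, 28) = 2, gcd(4, 28) = 4, gcd(6, 28) = 2, gcd(7, 28) = 7, gcd(8, 28) = 4, gcd(10, 28) = 2, gcd(12, 28) = 4, gcd(14, 28) = 14, gcd(16, 28) = 4, gcd(18, 28) = 2, gcd(20, 28) = 4, gcd(21, 28) = 7, gcd(22, 28) = 2, gcd(24, 28) = 4, gcd(26, 28) = 2.
All other a ∈ {1, ..., 27} have gcd(a, 28) = 1 and are units. So the nonzero zero-divisors are exactly the 15 values of a appearing in this scan.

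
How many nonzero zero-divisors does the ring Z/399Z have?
Z/399Z has 182 nonzero zero-divisors

In Z/399Z each nonzero element is either a unit (gcd with 399 is 1) or a zero-divisor (gcd > 1). The number of units is φ(399): factorise 399 = 3 · 7 · 19, so φ(399) = (3 − 1) · (7 − 1) · (19 − 1) = 2 · 6 · 18 = 216. The nonzero elements number 399 − 1 = 398. Hence the nonzero zero-divisors number 398 − 216 = 182.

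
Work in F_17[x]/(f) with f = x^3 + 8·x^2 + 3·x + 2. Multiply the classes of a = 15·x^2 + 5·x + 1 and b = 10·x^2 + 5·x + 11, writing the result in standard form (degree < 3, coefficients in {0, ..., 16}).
a · b ≡ 3·x^2 + 10·x + 2 (mod f(x))

Multiply as integer polynomials: a · b = 150·x^4 + 125·x^3 + 200·x^2 + 60·x + 11. Reducing coefficients mod 17: a · b ≡ 14·x^4 + 6·x^3 + 13·x^2 + 9·x + 11. Now divide by f(x) = x^3 + 8·x^2 + 3·x + 2 in F_17[x], eliminating the leading term at each step:
  leading term 14·x^4: subtract (14·x)·f(x) = 14·x^4 + 10·x^3 + 8·x^2 + 11·x, leaving 13·x^3 + 5·x^2 + 15·x + 11 (coefficients mod 17)
  leading term 13·x^3: subtract (13)·f(x) = 13·x^3 + 2·x^2 + 5·x + 9, leaving 3·x^2 + 10·x + 2 (coefficients mod 17)
The degree is now < 3, so this is the remainder. Hence a · b ≡ 3·x^2 + 10·x + 2 in F_17[x]/(f).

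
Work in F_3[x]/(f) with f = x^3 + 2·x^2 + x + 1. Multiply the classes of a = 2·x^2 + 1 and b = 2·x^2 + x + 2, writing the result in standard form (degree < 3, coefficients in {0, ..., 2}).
Multiply as integer polynomials: a · b = 4·x^4 + 2·x^3 + 6·x^2 + x + 2. Reducing coefficients mod 3: a · b ≡ x^4 + 2·x^3 + x + 2. Now divide by f(x) = x^3 + 2·x^2 + x + 1 in F_3[x], eliminating the leading term at each step:
  leading term x^4: subtract (x)·f(x) = x^4 + 2·x^3 + x^2 + x, leaving 2·x^2 + 2 (coefficients mod 3)
The degree is now < 3, so this is the remainder. Hence a · b ≡ 2·x^2 + 2 in F_3[x]/(f).

Final answer: a · b ≡ 2·x^2 + 2 (mod f(x))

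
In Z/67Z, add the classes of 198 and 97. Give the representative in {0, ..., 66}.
27

Reduce the summands first: 198 ≡ 64, 97 ≡ 30 (mod 67), so 198 + 97 ≡ 64 + 30 (mod 67). 64 + 30 = 94; 94 = 1·67 + 27, so (198 + 97) mod 67 = 27.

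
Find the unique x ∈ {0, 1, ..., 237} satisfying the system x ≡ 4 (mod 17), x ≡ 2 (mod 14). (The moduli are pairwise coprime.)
x ≡ 72 (mod 238); the representative in [0, 238) is 72

The moduli 17, 14 are pairwise coprime, so by the CRT there is a unique solution mod 17·14 = 238.
Solve by successive substitution. Start with x ≡ 4 (mod 17).
  Combine with x ≡ 2 (mod 14): write x = 4 + 17·t and require 4 + 17·t ≡ 2 (mod 14), i.e. 17·t ≡ 2 − 4 ≡ 12 (mod 14). Since 17^(−1) ≡ 5 (mod 14) (17 ≡ 3 (mod 14)), t ≡ 5·12 ≡ 4 (mod 14). So x ≡ 4 + 17·4 = 72 (mod 238).
Unique solution in [0, 238): x = 72.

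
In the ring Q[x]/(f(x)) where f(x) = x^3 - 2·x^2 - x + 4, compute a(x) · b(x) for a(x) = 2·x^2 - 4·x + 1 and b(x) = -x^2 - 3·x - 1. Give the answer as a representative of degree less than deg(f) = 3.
First multiply in Q[x] without reducing: a · b = -2·x^4 - 2·x^3 + 9·x^2 + x - 1. Now divide by f(x) = x^3 - 2·x^2 - x + 4, eliminating the leading term at each step:
  leading term -2·x^4: subtract (-2·x)·f(x) = -2·x^4 + 4·x^3 + 2·x^2 - 8·x, leaving -6·x^3 + 7·x^2 + 9·x - 1
  leading term -6·x^3: subtract (-6)·f(x) = -6·x^3 + 12·x^2 + 6·x - 24, leaving -5·x^2 + 3·x + 23
The degree is now < 3, so this is the remainder. Hence a · b ≡ -5·x^2 + 3·x + 23 in Q[x]/(f).

Final answer: a · b ≡ -5·x^2 + 3·x + 23 (mod f(x))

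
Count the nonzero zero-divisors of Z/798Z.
Z/798Z has 581 nonzero zero-divisors

In Z/798Z each nonzero element is either a unit (gcd with 798 is 1) or a zero-divisor (gcd > 1). The number of units is φ(798): factorise 798 = 2 · 3 · 7 · 19, so φ(798) = (2 − 1) · (3 − 1) · (7 − 1) · (19 − 1) = 1 · 2 · 6 · 18 = 216. The nonzero elements number 798 − 1 = 797. Hence the nonzero zero-divisors number 797 − 216 = 581.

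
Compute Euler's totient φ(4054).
φ is multiplicative, with φ(p^e) = p^e − p^(e−1). Factorise 4054 = 2 · 2027. Then
  φ(4054) = (2 − 1) · (2027 − 1) = 1 · 2026 = 2026.

Final answer: φ(4054) = 2026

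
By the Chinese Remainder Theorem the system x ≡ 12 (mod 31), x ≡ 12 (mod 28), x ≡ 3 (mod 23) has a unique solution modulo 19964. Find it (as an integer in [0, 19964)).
The moduli 31, 28, 23 are pairwise coprime, so by the CRT there is a unique solution mod 31·28·23 = 19964.
Solve by successive substitution. Start with x ≡ 12 (mod 31).
  Combine with x ≡ 12 (mod 28): write x = 12 + 31·t and require 12 + 31·t ≡ 12 (mod 28), i.e. 31·t ≡ 12 − 12 ≡ 0 (mod 28). Since 31^(−1) ≡ 19 (mod 28) (31 ≡ 3 (mod 28)), t ≡ 19·0 ≡ 0 (mod 28). So x ≡ 12 + 31·0 = 12 (mod 868).
  Combine with x ≡ 3 (mod 23): write x = 12 + 868·t and require 12 + 868·t ≡ 3 (mod 23), i.e. 868·t ≡ 3 − 12 ≡ 14 (mod 23). Since 868^(−1) ≡ 19 (mod 23) (868 ≡ 17 (mod 23)), t ≡ 19·14 ≡ 13 (mod 23). So x ≡ 12 + 868·13 = 11296 (mod 19964).
Unique solution in [0, 19964): x = 11296.

Final answer: x ≡ 11296 (mod 19964); the representative in [0, 19964) is 11296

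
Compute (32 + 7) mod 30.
9

Reduce the summands first: 32 ≡ 2 (mod 30), so 32 + 7 ≡ 2 + 7 (mod 30). 2 + 7 = 9; 9 = 0·30 + 9, so (32 + 7) mod 30 = 9.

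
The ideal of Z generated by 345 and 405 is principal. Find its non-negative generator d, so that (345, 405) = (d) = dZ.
In the PID Z, (a, b) is generated by gcd(a, b). Compute gcd(405, 345) with the extended Euclidean algorithm, tracking rows (r, s, t) with s·405 + t·345 = r:
  row A: (405, 1, 0)   [1·405 + 0·345 = 405]
  row B: (345, 0, 1)   [0·405 + 1·345 = 345]
  405 = 1·345 + 60   → row C = row A − 1·row B = (60, 1, −1)   [check: 1·405 − 1·345 = 60]
  345 = 5·60 + 45   → row D = row B − 5·row C = (45, −5, 6)   [check: −5·405 + 6·345 = 45]
  60 = 1·45 + 15   → row E = row C − 1·row D = (15, 6, −7)   [check: 6·405 − 7·345 = 15]
  45 = 3·15 + 0   → remainder 0, stop. gcd = 15 (last nonzero row E).
So gcd(345, 405) = 15, with Bézout identity 6·405 − 7·345 = 15. Containment (⊇): the Bézout identity exhibits 15 as an element of (345, 405), giving (15) ⊆ (345, 405). Containment (⊆): since 15 | 345 and 15 | 405 (345 = 15·23, 405 = 15·27), every Z-linear combination of 345 and 405 is divisible by 15, so (345, 405) ⊆ (15). Therefore (345, 405) = (15), d = 15.

Final answer: (345, 405) = (15); d = 15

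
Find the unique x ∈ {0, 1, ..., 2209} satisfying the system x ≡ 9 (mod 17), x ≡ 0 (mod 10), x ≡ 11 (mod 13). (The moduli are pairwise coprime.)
The moduli 17, 10, 13 are pairwise coprime, so by the CRT there is a unique solution mod 17·10·13 = 2210.
Solve by successive substitution. Start with x ≡ 9 (mod 17).
  Combine with x ≡ 0 (mod 10): write x = 9 + 17·t and require 9 + 17·t ≡ 0 (mod 10), i.e. 17·t ≡ 0 − 9 ≡ 1 (mod 10). Since 17^(−1) ≡ 3 (mod 10) (17 ≡ 7 (mod 10)), t ≡ 3·1 ≡ 3 (mod 10). So x ≡ 9 + 17·3 = 60 (mod 170).
  Combine with x ≡ 11 (mod 13): write x = 60 + 170·t and require 60 + 170·t ≡ 11 (mod 13), i.e. 170·t ≡ 11 − 60 ≡ 3 (mod 13). Since 170^(−1) ≡ 1 (mod 13) (170 ≡ 1 (mod 13)), t ≡ 1·3 ≡ 3 (mod 13). So x ≡ 60 + 170·3 = 570 (mod 2210).
Unique solution in [0, 2210): x = 570.

Final answer: x ≡ 570 (mod 2210); the representative in [0, 2210) is 570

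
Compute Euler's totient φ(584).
φ(584) = 288

φ is multiplicative, with φ(p^e) = p^e − p^(e−1). Factorise 584 = 2^3 · 73. Then
  φ(584) = (2^3 − 2^2) · (73 − 1) = 4 · 72 = 288.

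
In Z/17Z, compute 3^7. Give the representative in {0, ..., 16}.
Use repeated squaring. Binary(7) = 111. Walk through the bits of the exponent 7 left-to-right: at each bit after the leading one, square the running value, then multiply by 3 if the bit is 1 (always reducing mod 17):
  bit 1 = 1 (leading): start with 3.
  bit 2 = 1: square 3^2 = 9; bit is 1, so multiply 9·3 = 27 ≡ 10 (mod 17).
  bit 3 = 1: square 10^2 = 100 ≡ 15; bit is 1, so multiply 15·3 = 45 ≡ 11 (mod 17).
Final value: 3^7 ≡ 11 (mod 17).

Final answer: 11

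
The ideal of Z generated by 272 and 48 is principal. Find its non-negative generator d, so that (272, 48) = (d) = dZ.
In the PID Z, (a, b) is generated by gcd(a, b). Compute gcd(272, 48) with the extended Euclidean algorithm, tracking rows (r, s, t) with s·272 + t·48 = r:
  row A: (272, 1, 0)   [1·272 + 0·48 = 272]
  row B: (48, 0, 1)   [0·272 + 1·48 = 48]
  272 = 5·48 + 32   → row C = row A − 5·row B = (32, 1, −5)   [check: 1·272 − 5·48 = 32]
  48 = 1·32 + 16   → row D = row B − 1·row C = (16, −1, 6)   [check: −1·272 + 6·48 = 16]
  32 = 2·16 + 0   → remainder 0, stop. gcd = 16 (last nonzero row D).
So gcd(272, 48) = 16, with Bézout identity −1·272 + 6·48 = 16. Containment (⊇): the Bézout identity exhibits 16 as an element of (272, 48), giving (16) ⊆ (272, 48). Containment (⊆): since 16 | 272 and 16 | 48 (272 = 16·17, 48 = 16·3), every Z-linear combination of 272 and 48 is divisible by 16, so (272, 48) ⊆ (16). Therefore (272, 48) = (16), d = 16.

Final answer: (272, 48) = (16); d = 16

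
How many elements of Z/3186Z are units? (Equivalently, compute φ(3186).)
Z/3186Z has φ(3186) = 1044 units

An element a ∈ Z/3186Z is a unit iff gcd(a, 3186) = 1, so the number of units is φ(3186). φ is multiplicative, with φ(p^e) = p^e − p^(e−1). Factorise 3186 = 2 · 3^3 · 59. Then
  φ(3186) = (2 − 1) · (3^3 − 3^2) · (59 − 1) = 1 · 18 · 58 = 1044.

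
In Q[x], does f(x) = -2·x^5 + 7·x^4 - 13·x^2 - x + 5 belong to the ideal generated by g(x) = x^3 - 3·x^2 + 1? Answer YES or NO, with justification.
In Q[x] the ideal (g) consists of all multiples of g, so f ∈ (g) iff g | f, i.e. iff the remainder of f on division by g is 0. Divide f by g (g is monic, so eliminate the leading term of the running remainder at each step):
  leading term -2·x^5: subtract (-2·x^2)·g(x) = -2·x^5 + 6·x^4 - 2·x^2, leaving x^4 - 11·x^2 - x + 5
  leading term x^4: subtract (x)·g(x) = x^4 - 3·x^3 + x, leaving 3·x^3 - 11·x^2 - 2·x + 5
  leading term 3·x^3: subtract (3)·g(x) = 3·x^3 - 9·x^2 + 3, leaving -2·x^2 - 2·x + 2
The remainder r(x) = -2·x^2 - 2·x + 2 ≠ 0 (and deg r < deg g), so g ∤ f, i.e. f ∉ (g).

Final answer: NO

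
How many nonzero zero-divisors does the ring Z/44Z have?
Z/44Z has 23 nonzero zero-divisors

In Z/44Z each nonzero element is either a unit (gcd with 44 is 1) or a zero-divisor (gcd > 1). The number of units is φ(44): factorise 44 = 2^2 · 11, so φ(44) = (2^2 − 2^1) · (11 − 1) = 2 · 10 = 20. The nonzero elements number 44 − 1 = 43. Hence the nonzero zero-divisors number 43 − 20 = 23.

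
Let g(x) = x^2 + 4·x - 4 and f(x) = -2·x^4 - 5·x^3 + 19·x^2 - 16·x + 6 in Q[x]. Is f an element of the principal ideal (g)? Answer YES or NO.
NO

In Q[x] the ideal (g) consists of all multiples of g, so f ∈ (g) iff g | f, i.e. iff the remainder of f on division by g is 0. Divide f by g (g is monic, so eliminate the leading term of the running remainder at each step):
  leading term -2·x^4: subtract (-2·x^2)·g(x) = -2·x^4 - 8·x^3 + 8·x^2, leaving 3·x^3 + 11·x^2 - 16·x + 6
  leading term 3·x^3: subtract (3·x)·g(x) = 3·x^3 + 12·x^2 - 12·x, leaving -x^2 - 4·x + 6
  leading term -x^2: subtract (-1)·g(x) = -x^2 - 4·x + 4, leaving 2
The remainder r(x) = 2 ≠ 0 (and deg r < deg g), so g ∤ f, i.e. f ∉ (g).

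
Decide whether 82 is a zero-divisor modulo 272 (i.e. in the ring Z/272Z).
gcd(82, 272) = 2 > 1, so 82 is not a unit in Z/272Z. In Z/nZ every nonzero non-unit is a zero-divisor: explicitly, take b = 272/gcd = 136 ≠ 0 (mod 272); then 82·136 = 11152 = 41·272, i.e. 82·136 ≡ 0 (mod 272). So 82 is a zero-divisor.

Final answer: YES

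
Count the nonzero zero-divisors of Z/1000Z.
In Z/1000Z each nonzero element is either a unit (gcd with 1000 is 1) or a zero-divisor (gcd > 1). The number of units is φ(1000): factorise 1000 = 2^3 · 5^3, so φ(1000) = (2^3 − 2^2) · (5^3 − 5^2) = 4 · 100 = 400. The nonzero elements number 1000 − 1 = 999. Hence the nonzero zero-divisors number 999 − 400 = 599.

Final answer: Z/1000Z has 599 nonzero zero-divisors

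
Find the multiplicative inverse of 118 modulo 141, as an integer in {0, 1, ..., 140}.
Apply the extended Euclidean algorithm to (141, 118), tracking rows (r, s, t) with s·141 + t·118 = r. Each division r_prev = q·r_cur + r_new produces the new row as (previous row) − q·(current row):
  row A: (141, 1, 0)   [1·141 + 0·118 = 141]
  row B: (118, 0, 1)   [0·141 + 1·118 = 118]
  141 = 1·118 + 23   → row C = row A − 1·row B = (23, 1, −1)   [check: 1·141 − 1·118 = 23]
  118 = 5·23 + 3   → row D = row B − 5·row C = (3, −5, 6)   [check: −5·141 + 6·118 = 3]
  23 = 7·3 + 2   → row E = row C − 7·row D = (2, 36, −43)   [check: 36·141 − 43·118 = 2]
  3 = 1·2 + 1   → row F = row D − 1·row E = (1, −41, 49)   [check: −41·141 + 49·118 = 1]
  2 = 2·1 + 0   → remainder 0, stop. gcd = 1 (last nonzero row F).
The gcd is 1, so 118 is invertible mod 141. The last nonzero row gives −41·141 + 49·118 = 1, so t = 49. So 118^(−1) ≡ 49 (mod 141). Verify: 118 · 49 = 5782 ≡ 1 (mod 141). ✓

Final answer: 118^(−1) ≡ 49 (mod 141)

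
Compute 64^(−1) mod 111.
64^(−1) ≡ 85 (mod 111)

Apply the extended Euclidean algorithm to (111, 64), tracking rows (r, s, t) with s·111 + t·64 = r. Each division r_prev = q·r_cur + r_new produces the new row as (previous row) − q·(current row):
  row A: (111, 1, 0)   [1·111 + 0·64 = 111]
  row B: (64, 0, 1)   [0·111 + 1·64 = 64]
  111 = 1·64 + 47   → row C = row A − 1·row B = (47, 1, −1)   [check: 1·111 − 1·64 = 47]
  64 = 1·47 + 17   → row D = row B − 1·row C = (17, −1, 2)   [check: −1·111 + 2·64 = 17]
  47 = 2·17 + 13   → row E = row C − 2·row D = (13, 3, −5)   [check: 3·111 − 5·64 = 13]
  17 = 1·13 + 4   → row F = row D − 1·row E = (4, −4, 7)   [check: −4·111 + 7·64 = 4]
  13 = 3·4 + 1   → row G = row E − 3·row F = (1, 15, −26)   [check: 15·111 − 26·64 = 1]
  4 = 4·1 + 0   → remainder 0, stop. gcd = 1 (last nonzero row G).
The gcd is 1, so 64 is invertible mod 111. The last nonzero row gives 15·111 − 26·64 = 1, so t = −26. So 64^(−1) ≡ −26 ≡ 85 (mod 111). Verify: 64 · 85 = 5440 ≡ 1 (mod 111). ✓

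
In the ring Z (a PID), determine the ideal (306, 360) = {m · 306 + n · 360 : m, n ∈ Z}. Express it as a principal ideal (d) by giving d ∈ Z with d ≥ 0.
(306, 360) = (18); d = 18

In the PID Z, (a, b) is generated by gcd(a, b). Compute gcd(360, 306) with the extended Euclidean algorithm, tracking rows (r, s, t) with s·360 + t·306 = r:
  row A: (360, 1, 0)   [1·360 + 0·306 = 360]
  row B: (306, 0, 1)   [0·360 + 1·306 = 306]
  360 = 1·306 + 54   → row C = row A − 1·row B = (54, 1, −1)   [check: 1·360 − 1·306 = 54]
  306 = 5·54 + 36   → row D = row B − 5·row C = (36, −5, 6)   [check: −5·360 + 6·306 = 36]
  54 = 1·36 + 18   → row E = row C − 1·row D = (18, 6, −7)   [check: 6·360 − 7·306 = 18]
  36 = 2·18 + 0   → remainder 0, stop. gcd = 18 (last nonzero row E).
So gcd(306, 360) = 18, with Bézout identity 6·360 − 7·306 = 18. Containment (⊇): the Bézout identity exhibits 18 as an element of (306, 360), giving (18) ⊆ (306, 360). Containment (⊆): since 18 | 306 and 18 | 360 (306 = 18·17, 360 = 18·20), every Z-linear combination of 306 and 360 is divisible by 18, so (306, 360) ⊆ (18). Therefore (306, 360) = (18), d = 18.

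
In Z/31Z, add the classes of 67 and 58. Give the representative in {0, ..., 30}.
Reduce the summands first: 67 ≡ 5, 58 ≡ 27 (mod 31), so 67 + 58 ≡ 5 + 27 (mod 31). 5 + 27 = 32; 32 = 1·31 + 1, so (67 + 58) mod 31 = 1.

Final answer: 1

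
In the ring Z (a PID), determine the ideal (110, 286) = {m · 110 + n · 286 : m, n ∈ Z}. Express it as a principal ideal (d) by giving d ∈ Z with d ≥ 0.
In the PID Z, (a, b) is generated by gcd(a, b). Compute gcd(286, 110) with the extended Euclidean algorithm, tracking rows (r, s, t) with s·286 + t·110 = r:
  row A: (286, 1, 0)   [1·286 + 0·110 = 286]
  row B: (110, 0, 1)   [0·286 + 1·110 = 110]
  286 = 2·110 + 66   → row C = row A − 2·row B = (66, 1, −2)   [check: 1·286 − 2·110 = 66]
  110 = 1·66 + 44   → row D = row B − 1·row C = (44, −1, 3)   [check: −1·286 + 3·110 = 44]
  66 = 1·44 + 22   → row E = row C − 1·row D = (22, 2, −5)   [check: 2·286 − 5·110 = 22]
  44 = 2·22 + 0   → remainder 0, stop. gcd = 22 (last nonzero row E).
So gcd(110, 286) = 22, with Bézout identity 2·286 − 5·110 = 22. Containment (⊇): the Bézout identity exhibits 22 as an element of (110, 286), giving (22) ⊆ (110, 286). Containment (⊆): since 22 | 110 and 22 | 286 (110 = 22·5, 286 = 22·13), every Z-linear combination of 110 and 286 is divisible by 22, so (110, 286) ⊆ (22). Therefore (110, 286) = (22), d = 22.

Final answer: (110, 286) = (22); d = 22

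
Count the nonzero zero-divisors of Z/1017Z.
In Z/1017Z each nonzero element is either a unit (gcd with 1017 is 1) or a zero-divisor (gcd > 1). The number of units is φ(1017): factorise 1017 = 3^2 · 113, so φ(1017) = (3^2 − 3^1) · (113 − 1) = 6 · 112 = 672. The nonzero elements number 1017 − 1 = 1016. Hence the nonzero zero-divisors number 1016 − 672 = 344.

Final answer: Z/1017Z has 344 nonzero zero-divisors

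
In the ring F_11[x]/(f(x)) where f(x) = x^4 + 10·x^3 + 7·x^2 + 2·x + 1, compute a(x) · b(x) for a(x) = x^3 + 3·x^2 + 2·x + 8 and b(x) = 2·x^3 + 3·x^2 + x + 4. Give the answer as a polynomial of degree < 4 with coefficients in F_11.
a · b ≡ 3·x^3 + 3·x^2 + 5·x + 10 (mod f(x))

Multiply as integer polynomials: a · b = 2·x^6 + 9·x^5 + 14·x^4 + 29·x^3 + 38·x^2 + 16·x + 32. Reducing coefficients mod 11: a · b ≡ 2·x^6 + 9·x^5 + 3·x^4 + 7·x^3 + 5·x^2 + 5·x + 10. Now divide by f(x) = x^4 + 10·x^3 + 7·x^2 + 2·x + 1 in F_11[x], eliminating the leading term at each step:
  leading term 2·x^6: subtract (2·x^2)·f(x) = 2·x^6 + 9·x^5 + 3·x^4 + 4·x^3 + 2·x^2, leaving 3·x^3 + 3·x^2 + 5·x + 10 (coefficients mod 11)
The degree is now < 4, so this is the remainder. Hence a · b ≡ 3·x^3 + 3·x^2 + 5·x + 10 in F_11[x]/(f).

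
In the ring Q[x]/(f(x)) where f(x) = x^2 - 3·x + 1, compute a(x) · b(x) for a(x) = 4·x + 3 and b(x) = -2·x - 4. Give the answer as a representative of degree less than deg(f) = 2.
a · b ≡ -46·x - 4 (mod f(x))

First multiply in Q[x] without reducing: a · b = -8·x^2 - 22·x - 12. Now divide by f(x) = x^2 - 3·x + 1, eliminating the leading term at each step:
  leading term -8·x^2: subtract (-8)·f(x) = -8·x^2 + 24·x - 8, leaving -46·x - 4
The degree is now < 2, so this is the remainder. Hence a · b ≡ -46·x - 4 in Q[x]/(f).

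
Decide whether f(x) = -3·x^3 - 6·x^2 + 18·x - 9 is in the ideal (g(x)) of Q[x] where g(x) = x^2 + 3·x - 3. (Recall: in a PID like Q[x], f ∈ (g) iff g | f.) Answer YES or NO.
YES

In Q[x] the ideal (g) consists of all multiples of g, so f ∈ (g) iff g | f, i.e. iff the remainder of f on division by g is 0. Divide f by g (g is monic, so eliminate the leading term of the running remainder at each step):
  leading term -3·x^3: subtract (-3·x)·g(x) = -3·x^3 - 9·x^2 + 9·x, leaving 3·x^2 + 9·x - 9
  leading term 3·x^2: subtract (3)·g(x) = 3·x^2 + 9·x - 9, leaving 0
The remainder is 0, so f(x) = g(x) · h(x) with h(x) = 3 - 3·x. Hence g | f, i.e. f ∈ (g).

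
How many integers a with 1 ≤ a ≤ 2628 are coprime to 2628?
864

The number of a ∈ {1, ..., 2628} with gcd(a, 2628) = 1 is by definition Euler's totient φ(2628). φ is multiplicative, with φ(p^e) = p^e − p^(e−1). Factorise 2628 = 2^2 · 3^2 · 73. Then
  φ(2628) = (2^2 − 2^1) · (3^2 − 3^1) · (73 − 1) = 2 · 6 · 72 = 864.
So there are 864 such integers.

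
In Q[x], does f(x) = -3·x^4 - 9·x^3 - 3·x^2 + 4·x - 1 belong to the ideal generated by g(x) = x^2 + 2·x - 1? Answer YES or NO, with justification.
NO

In Q[x] the ideal (g) consists of all multiples of g, so f ∈ (g) iff g | f, i.e. iff the remainder of f on division by g is 0. Divide f by g (g is monic, so eliminate the leading term of the running remainder at each step):
  leading term -3·x^4: subtract (-3·x^2)·g(x) = -3·x^4 - 6·x^3 + 3·x^2, leaving -3·x^3 - 6·x^2 + 4·x - 1
  leading term -3·x^3: subtract (-3·x)·g(x) = -3·x^3 - 6·x^2 + 3·x, leaving x - 1
The remainder r(x) = x - 1 ≠ 0 (and deg r < deg g), so g ∤ f, i.e. f ∉ (g).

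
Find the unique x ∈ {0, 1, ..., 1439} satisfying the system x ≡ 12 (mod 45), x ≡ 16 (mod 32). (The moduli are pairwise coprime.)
x ≡ 912 (mod 1440); the representative in [0, 1440) is 912

The moduli 45, 32 are pairwise coprime, so by the CRT there is a unique solution mod 45·32 = 1440.
Solve by successive substitution. Start with x ≡ 12 (mod 45).
  Combine with x ≡ 16 (mod 32): write x = 12 + 45·t and require 12 + 45·t ≡ 16 (mod 32), i.e. 45·t ≡ 16 − 12 ≡ 4 (mod 32). Since 45^(−1) ≡ 5 (mod 32) (45 ≡ 13 (mod 32)), t ≡ 5·4 ≡ 20 (mod 32). So x ≡ 12 + 45·20 = 912 (mod 1440).
Unique solution in [0, 1440): x = 912.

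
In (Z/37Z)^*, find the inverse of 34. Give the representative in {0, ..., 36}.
34^(−1) ≡ 12 (mod 37)

Apply the extended Euclidean algorithm to (37, 34), tracking rows (r, s, t) with s·37 + t·34 = r. Each division r_prev = q·r_cur + r_new produces the new row as (previous row) − q·(current row):
  row A: (37, 1, 0)   [1·37 + 0·34 = 37]
  row B: (34, 0, 1)   [0·37 + 1·34 = 34]
  37 = 1·34 + 3   → row C = row A − 1·row B = (3, 1, −1)   [check: 1·37 − 1·34 = 3]
  34 = 11·3 + 1   → row D = row B − 11·row C = (1, −11, 12)   [check: −11·37 + 12·34 = 1]
  3 = 3·1 + 0   → remainder 0, stop. gcd = 1 (last nonzero row D).
The gcd is 1, so 34 is invertible mod 37. The last nonzero row gives −11·37 + 12·34 = 1, so t = 12. So 34^(−1) ≡ 12 (mod 37). Verify: 34 · 12 = 408 ≡ 1 (mod 37). ✓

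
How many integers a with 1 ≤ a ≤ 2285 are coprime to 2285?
The number of a ∈ {1, ..., 2285} with gcd(a, 2285) = 1 is by definition Euler's totient φ(2285). φ is multiplicative, with φ(p^e) = p^e − p^(e−1). Factorise 2285 = 5 · 457. Then
  φ(2285) = (5 − 1) · (457 − 1) = 4 · 456 = 1824.
So there are 1824 such integers.

Final answer: 1824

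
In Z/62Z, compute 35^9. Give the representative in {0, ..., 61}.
39

Use repeated squaring. Binary(9) = 1001. Walk through the bits of the exponent 9 left-to-right: at each bit after the leading one, square the running value, then multiply by 35 if the bit is 1 (always reducing mod 62):
  bit 1 = 1 (leading): start with 35.
  bit 2 = 0: square 35^2 = 1225 ≡ 47 (mod 62).
  bit 3 = 0: square 47^2 = 2209 ≡ 39 (mod 62).
  bit 4 = 1: square 39^2 = 1521 ≡ 33; bit is 1, so multiply 33·35 = 1155 ≡ 39 (mod 62).
Final value: 35^9 ≡ 39 (mod 62).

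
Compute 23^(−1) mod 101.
Apply the extended Euclidean algorithm to (101, 23), tracking rows (r, s, t) with s·101 + t·23 = r. Each division r_prev = q·r_cur + r_new produces the new row as (previous row) − q·(current row):
  row A: (101, 1, 0)   [1·101 + 0·23 = 101]
  row B: (23, 0, 1)   [0·101 + 1·23 = 23]
  101 = 4·23 + 9   → row C = row A − 4·row B = (9, 1, −4)   [check: 1·101 − 4·23 = 9]
  23 = 2·9 + 5   → row D = row B − 2·row C = (5, −2, 9)   [check: −2·101 + 9·23 = 5]
  9 = 1·5 + 4   → row E = row C − 1·row D = (4, 3, −13)   [check: 3·101 − 13·23 = 4]
  5 = 1·4 + 1   → row F = row D − 1·row E = (1, −5, 22)   [check: −5·101 + 22·23 = 1]
  4 = 4·1 + 0   → remainder 0, stop. gcd = 1 (last nonzero row F).
The gcd is 1, so 23 is invertible mod 101. The last nonzero row gives −5·101 + 22·23 = 1, so t = 22. So 23^(−1) ≡ 22 (mod 101). Verify: 23 · 22 = 506 ≡ 1 (mod 101). ✓

Final answer: 23^(−1) ≡ 22 (mod 101)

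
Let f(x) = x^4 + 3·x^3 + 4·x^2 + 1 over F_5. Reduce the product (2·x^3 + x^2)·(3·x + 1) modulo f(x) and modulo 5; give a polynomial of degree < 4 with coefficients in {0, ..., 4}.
a · b ≡ 2·x^3 + 2·x^2 + 4 (mod f(x))

Multiply as integer polynomials: a · b = 6·x^4 + 5·x^3 + x^2. Reducing coefficients mod 5: a · b ≡ x^4 + x^2. Now divide by f(x) = x^4 + 3·x^3 + 4·x^2 + 1 in F_5[x], eliminating the leading term at each step:
  leading term x^4: subtract (1)·f(x) = x^4 + 3·x^3 + 4·x^2 + 1, leaving 2·x^3 + 2·x^2 + 4 (coefficients mod 5)
The degree is now < 4, so this is the remainder. Hence a · b ≡ 2·x^3 + 2·x^2 + 4 in F_5[x]/(f).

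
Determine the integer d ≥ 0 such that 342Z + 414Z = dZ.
(342, 414) = (18); d = 18

In the PID Z, (a, b) is generated by gcd(a, b). Compute gcd(414, 342) with the extended Euclidean algorithm, tracking rows (r, s, t) with s·414 + t·342 = r:
  row A: (414, 1, 0)   [1·414 + 0·342 = 414]
  row B: (342, 0, 1)   [0·414 + 1·342 = 342]
  414 = 1·342 + 72   → row C = row A − 1·row B = (72, 1, −1)   [check: 1·414 − 1·342 = 72]
  342 = 4·72 + 54   → row D = row B − 4·row C = (54, −4, 5)   [check: −4·414 + 5·342 = 54]
  72 = 1·54 + 18   → row E = row C − 1·row D = (18, 5, −6)   [check: 5·414 − 6·342 = 18]
  54 = 3·18 + 0   → remainder 0, stop. gcd = 18 (last nonzero row E).
So gcd(342, 414) = 18, with Bézout identity 5·414 − 6·342 = 18. Containment (⊇): the Bézout identity exhibits 18 as an element of (342, 414), giving (18) ⊆ (342, 414). Containment (⊆): since 18 | 342 and 18 | 414 (342 = 18·19, 414 = 18·23), every Z-linear combination of 342 and 414 is divisible by 18, so (342, 414) ⊆ (18). Therefore (342, 414) = (18), d = 18.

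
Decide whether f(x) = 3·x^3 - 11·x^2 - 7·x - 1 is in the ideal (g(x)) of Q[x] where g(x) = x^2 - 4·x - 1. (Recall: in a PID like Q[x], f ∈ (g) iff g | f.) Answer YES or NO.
In Q[x] the ideal (g) consists of all multiples of g, so f ∈ (g) iff g | f, i.e. iff the remainder of f on division by g is 0. Divide f by g (g is monic, so eliminate the leading term of the running remainder at each step):
  leading term 3·x^3: subtract (3·x)·g(x) = 3·x^3 - 12·x^2 - 3·x, leaving x^2 - 4·x - 1
  leading term x^2: subtract (1)·g(x) = x^2 - 4·x - 1, leaving 0
The remainder is 0, so f(x) = g(x) · h(x) with h(x) = 3·x + 1. Hence g | f, i.e. f ∈ (g).

Final answer: YES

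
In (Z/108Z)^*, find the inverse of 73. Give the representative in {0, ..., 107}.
73^(−1) ≡ 37 (mod 108)

Apply the extended Euclidean algorithm to (108, 73), tracking rows (r, s, t) with s·108 + t·73 = r. Each division r_prev = q·r_cur + r_new produces the new row as (previous row) − q·(current row):
  row A: (108, 1, 0)   [1·108 + 0·73 = 108]
  row B: (73, 0, 1)   [0·108 + 1·73 = 73]
  108 = 1·73 + 35   → row C = row A − 1·row B = (35, 1, −1)   [check: 1·108 − 1·73 = 35]
  73 = 2·35 + 3   → row D = row B − 2·row C = (3, −2, 3)   [check: −2·108 + 3·73 = 3]
  35 = 11·3 + 2   → row E = row C − 11·row D = (2, 23, −34)   [check: 23·108 − 34·73 = 2]
  3 = 1·2 + 1   → row F = row D − 1·row E = (1, −25, 37)   [check: −25·108 + 37·73 = 1]
  2 = 2·1 + 0   → remainder 0, stop. gcd = 1 (last nonzero row F).
The gcd is 1, so 73 is invertible mod 108. The last nonzero row gives −25·108 + 37·73 = 1, so t = 37. So 73^(−1) ≡ 37 (mod 108). Verify: 73 · 37 = 2701 ≡ 1 (mod 108). ✓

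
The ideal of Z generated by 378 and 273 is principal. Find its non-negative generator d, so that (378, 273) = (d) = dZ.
(378, 273) = (21); d = 21

In the PID Z, (a, b) is generated by gcd(a, b). Compute gcd(378, 273) with the extended Euclidean algorithm, tracking rows (r, s, t) with s·378 + t·273 = r:
  row A: (378, 1, 0)   [1·378 + 0·273 = 378]
  row B: (273, 0, 1)   [0·378 + 1·273 = 273]
  378 = 1·273 + 105   → row C = row A − 1·row B = (105, 1, −1)   [check: 1·378 − 1·273 = 105]
  273 = 2·105 + 63   → row D = row B − 2·row C = (63, −2, 3)   [check: −2·378 + 3·273 = 63]
  105 = 1·63 + 42   → row E = row C − 1·row D = (42, 3, −4)   [check: 3·378 − 4·273 = 42]
  63 = 1·42 + 21   → row F = row D − 1·row E = (21, −5, 7)   [check: −5·378 + 7·273 = 21]
  42 = 2·21 + 0   → remainder 0, stop. gcd = 21 (last nonzero row F).
So gcd(378, 273) = 21, with Bézout identity −5·378 + 7·273 = 21. Containment (⊇): the Bézout identity exhibits 21 as an element of (378, 273), giving (21) ⊆ (378, 273). Containment (⊆): since 21 | 378 and 21 | 273 (378 = 21·18, 273 = 21·13), every Z-linear combination of 378 and 273 is divisible by 21, so (378, 273) ⊆ (21). Therefore (378, 273) = (21), d = 21.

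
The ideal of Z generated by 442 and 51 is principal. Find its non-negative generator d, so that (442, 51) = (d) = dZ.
In the PID Z, (a, b) is generated by gcd(a, b). Compute gcd(442, 51) with the extended Euclidean algorithm, tracking rows (r, s, t) with s·442 + t·51 = r:
  row A: (442, 1, 0)   [1·442 + 0·51 = 442]
  row B: (51, 0, 1)   [0·442 + 1·51 = 51]
  442 = 8·51 + 34   → row C = row A − 8·row B = (34, 1, −8)   [check: 1·442 − 8·51 = 34]
  51 = 1·34 + 17   → row D = row B − 1·row C = (17, −1, 9)   [check: −1·442 + 9·51 = 17]
  34 = 2·17 + 0   → remainder 0, stop. gcd = 17 (last nonzero row D).
So gcd(442, 51) = 17, with Bézout identity −1·442 + 9·51 = 17. Containment (⊇): the Bézout identity exhibits 17 as an element of (442, 51), giving (17) ⊆ (442, 51). Containment (⊆): since 17 | 442 and 17 | 51 (442 = 17·26, 51 = 17·3), every Z-linear combination of 442 and 51 is divisible by 17, so (442, 51) ⊆ (17). Therefore (442, 51) = (17), d = 17.

Final answer: (442, 51) = (17); d = 17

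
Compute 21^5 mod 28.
21

Use repeated squaring. Binary(5) = 101. Walk through the bits of the exponent 5 left-to-right: at each bit after the leading one, square the running value, then multiply by 21 if the bit is 1 (always reducing mod 28):
  bit 1 = 1 (leading): start with 21.
  bit 2 = 0: square 21^2 = 441 ≡ 21 (mod 28).
  bit 3 = 1: square 21^2 = 441 ≡ 21; bit is 1, so multiply 21·21 = 441 ≡ 21 (mod 28).
Final value: 21^5 ≡ 21 (mod 28).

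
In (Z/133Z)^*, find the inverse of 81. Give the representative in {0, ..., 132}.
81^(−1) ≡ 23 (mod 133)

Apply the extended Euclidean algorithm to (133, 81), tracking rows (r, s, t) with s·133 + t·81 = r. Each division r_prev = q·r_cur + r_new produces the new row as (previous row) − q·(current row):
  row A: (133, 1, 0)   [1·133 + 0·81 = 133]
  row B: (81, 0, 1)   [0·133 + 1·81 = 81]
  133 = 1·81 + 52   → row C = row A − 1·row B = (52, 1, −1)   [check: 1·133 − 1·81 = 52]
  81 = 1·52 + 29   → row D = row B − 1·row C = (29, −1, 2)   [check: −1·133 + 2·81 = 29]
  52 = 1·29 + 23   → row E = row C − 1·row D = (23, 2, −3)   [check: 2·133 − 3·81 = 23]
  29 = 1·23 + 6   → row F = row D − 1·row E = (6, −3, 5)   [check: −3·133 + 5·81 = 6]
  23 = 3·6 + 5   → row G = row E − 3·row F = (5, 11, −18)   [check: 11·133 − 18·81 = 5]
  6 = 1·5 + 1   → row H = row F − 1·row G = (1, −14, 23)   [check: −14·133 + 23·81 = 1]
  5 = 5·1 + 0   → remainder 0, stop. gcd = 1 (last nonzero row H).
The gcd is 1, so 81 is invertible mod 133. The last nonzero row gives −14·133 + 23·81 = 1, so t = 23. So 81^(−1) ≡ 23 (mod 133). Verify: 81 · 23 = 1863 ≡ 1 (mod 133). ✓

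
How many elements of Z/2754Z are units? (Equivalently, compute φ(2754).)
Z/2754Z has φ(2754) = 864 units

An element a ∈ Z/2754Z is a unit iff gcd(a, 2754) = 1, so the number of units is φ(2754). φ is multiplicative, with φ(p^e) = p^e − p^(e−1). Factorise 2754 = 2 · 3^4 · 17. Then
  φ(2754) = (2 − 1) · (3^4 − 3^3) · (17 − 1) = 1 · 54 · 16 = 864.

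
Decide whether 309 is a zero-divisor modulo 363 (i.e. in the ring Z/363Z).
gcd(309, 363) = 3 > 1, so 309 is not a unit in Z/363Z. In Z/nZ every nonzero non-unit is a zero-divisor: explicitly, take b = 363/gcd = 121 ≠ 0 (mod 363); then 309·121 = 37389 = 103·363, i.e. 309·121 ≡ 0 (mod 363). So 309 is a zero-divisor.

Final answer: YES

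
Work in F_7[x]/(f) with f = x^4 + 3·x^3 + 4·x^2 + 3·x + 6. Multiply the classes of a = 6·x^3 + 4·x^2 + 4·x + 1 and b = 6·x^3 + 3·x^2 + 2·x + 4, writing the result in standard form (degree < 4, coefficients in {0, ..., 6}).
a · b ≡ 5·x^3 + 3·x + 1 (mod f(x))

Multiply as integer polynomials: a · b = 36·x^6 + 42·x^5 + 48·x^4 + 50·x^3 + 27·x^2 + 18·x + 4. Reducing coefficients mod 7: a · b ≡ x^6 + 6·x^4 + x^3 + 6·x^2 + 4·x + 4. Now divide by f(x) = x^4 + 3·x^3 + 4·x^2 + 3·x + 6 in F_7[x], eliminating the leading term at each step:
  leading term x^6: subtract (x^2)·f(x) = x^6 + 3·x^5 + 4·x^4 + 3·x^3 + 6·x^2, leaving 4·x^5 + 2·x^4 + 5·x^3 + 4·x + 4 (coefficients mod 7)
  leading term 4·x^5: subtract (4·x)·f(x) = 4·x^5 + 5·x^4 + 2·x^3 + 5·x^2 + 3·x, leaving 4·x^4 + 3·x^3 + 2·x^2 + x + 4 (coefficients mod 7)
  leading term 4·x^4: subtract (4)·f(x) = 4·x^4 + 5·x^3 + 2·x^2 + 5·x + 3, leaving 5·x^3 + 3·x + 1 (coefficients mod 7)
The degree is now < 4, so this is the remainder. Hence a · b ≡ 5·x^3 + 3·x + 1 in F_7[x]/(f).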